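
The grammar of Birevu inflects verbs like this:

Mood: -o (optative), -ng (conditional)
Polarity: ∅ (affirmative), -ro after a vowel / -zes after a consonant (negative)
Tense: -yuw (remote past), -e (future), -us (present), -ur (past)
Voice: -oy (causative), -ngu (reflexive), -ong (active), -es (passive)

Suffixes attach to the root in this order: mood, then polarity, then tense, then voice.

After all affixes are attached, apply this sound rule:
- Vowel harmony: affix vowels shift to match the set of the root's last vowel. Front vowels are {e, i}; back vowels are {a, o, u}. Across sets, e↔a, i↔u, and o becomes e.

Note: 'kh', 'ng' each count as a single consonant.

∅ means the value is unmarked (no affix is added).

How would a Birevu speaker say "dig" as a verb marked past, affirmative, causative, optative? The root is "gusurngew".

Attach mood optative -o → gusurngewo.
polarity = affirmative: zero marking, form stays gusurngewo.
Attach tense past -ur → gusurngewour.
Attach voice causative -oy → gusurngewouroy.
Apply vowel harmony: gusurngewouroy → gusurngeweirey.

gusurngeweirey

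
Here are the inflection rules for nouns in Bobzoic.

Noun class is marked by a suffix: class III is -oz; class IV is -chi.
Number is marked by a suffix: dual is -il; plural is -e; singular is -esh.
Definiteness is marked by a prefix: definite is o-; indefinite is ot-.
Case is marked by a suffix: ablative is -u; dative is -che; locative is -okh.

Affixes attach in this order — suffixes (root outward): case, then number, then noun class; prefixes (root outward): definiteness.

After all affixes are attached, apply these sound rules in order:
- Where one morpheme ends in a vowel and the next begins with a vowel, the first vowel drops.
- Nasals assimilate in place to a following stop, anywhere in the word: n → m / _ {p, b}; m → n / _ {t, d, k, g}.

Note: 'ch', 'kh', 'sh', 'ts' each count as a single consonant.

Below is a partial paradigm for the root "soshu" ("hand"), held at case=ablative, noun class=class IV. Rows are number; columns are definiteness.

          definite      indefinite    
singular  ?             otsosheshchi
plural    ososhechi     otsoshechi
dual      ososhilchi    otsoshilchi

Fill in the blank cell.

Attach case ablative -u → soshuu.
Attach definiteness definite o- → ososhuu.
Attach number singular -esh → ososhuuesh.
Attach noun class class IV -chi → ososhuueshchi.
Apply vowel deletion: ososhuueshchi → ososheshchi.
Nasal assimilation: no change.

ososheshchi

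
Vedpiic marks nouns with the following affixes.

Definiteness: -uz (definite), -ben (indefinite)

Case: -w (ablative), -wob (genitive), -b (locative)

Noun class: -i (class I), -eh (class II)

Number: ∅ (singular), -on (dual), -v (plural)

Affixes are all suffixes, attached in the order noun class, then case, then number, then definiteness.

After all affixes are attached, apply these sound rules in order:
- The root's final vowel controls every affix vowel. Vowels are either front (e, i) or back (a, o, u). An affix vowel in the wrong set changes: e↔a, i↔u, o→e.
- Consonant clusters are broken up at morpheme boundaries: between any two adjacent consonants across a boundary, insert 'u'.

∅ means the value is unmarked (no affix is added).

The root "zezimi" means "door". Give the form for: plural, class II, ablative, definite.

Attach noun class class II -eh → zezimieh.
Attach case ablative -w → zezimiehw.
Attach number plural -v → zezimiehwv.
Attach definiteness definite -uz → zezimiehwvuz.
Apply vowel harmony: zezimiehwvuz → zezimiehwviz.
Apply epenthesis: zezimiehwviz → zezimiehuwuviz.

zezimiehuwuviz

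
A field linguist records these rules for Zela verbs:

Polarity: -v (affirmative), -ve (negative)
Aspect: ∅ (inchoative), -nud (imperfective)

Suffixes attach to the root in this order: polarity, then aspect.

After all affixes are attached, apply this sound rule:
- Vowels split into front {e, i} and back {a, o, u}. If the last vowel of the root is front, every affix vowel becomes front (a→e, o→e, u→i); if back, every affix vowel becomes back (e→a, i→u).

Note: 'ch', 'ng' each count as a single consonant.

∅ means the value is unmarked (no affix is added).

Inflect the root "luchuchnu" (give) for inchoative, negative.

luchuchnuva

Attach polarity negative -ve → luchuchnuve.
aspect = inchoative: zero marking, form stays luchuchnuve.
Apply vowel harmony: luchuchnuve → luchuchnuva.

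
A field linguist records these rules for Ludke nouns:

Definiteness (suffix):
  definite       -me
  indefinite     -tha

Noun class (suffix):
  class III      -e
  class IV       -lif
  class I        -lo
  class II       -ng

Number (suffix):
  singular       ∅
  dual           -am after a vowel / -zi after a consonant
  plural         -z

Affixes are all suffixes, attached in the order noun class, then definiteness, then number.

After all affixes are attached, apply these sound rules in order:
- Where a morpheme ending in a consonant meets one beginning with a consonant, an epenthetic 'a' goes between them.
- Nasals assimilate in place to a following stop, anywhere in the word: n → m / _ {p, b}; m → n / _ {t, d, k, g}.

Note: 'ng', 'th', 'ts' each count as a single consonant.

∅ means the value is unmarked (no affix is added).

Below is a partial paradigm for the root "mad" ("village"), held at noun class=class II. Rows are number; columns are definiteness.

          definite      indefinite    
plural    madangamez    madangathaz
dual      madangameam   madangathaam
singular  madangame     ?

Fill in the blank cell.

Attach noun class class II -ng → madng.
Attach definiteness indefinite -tha → madngtha.
number = singular: zero marking, form stays madngtha.
Apply epenthesis: madngtha → madangatha.
Nasal assimilation: no change.

madangatha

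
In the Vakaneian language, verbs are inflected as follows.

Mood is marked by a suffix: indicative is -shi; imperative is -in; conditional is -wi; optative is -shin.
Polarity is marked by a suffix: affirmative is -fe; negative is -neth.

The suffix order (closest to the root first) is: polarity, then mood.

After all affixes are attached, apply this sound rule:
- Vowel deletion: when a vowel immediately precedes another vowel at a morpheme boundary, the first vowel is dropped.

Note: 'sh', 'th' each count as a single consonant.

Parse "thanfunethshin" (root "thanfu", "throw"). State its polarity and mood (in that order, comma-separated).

Segment: thanfu-neth-shin.
polarity: -neth → negative.
mood: -shin → optative.

negative, optative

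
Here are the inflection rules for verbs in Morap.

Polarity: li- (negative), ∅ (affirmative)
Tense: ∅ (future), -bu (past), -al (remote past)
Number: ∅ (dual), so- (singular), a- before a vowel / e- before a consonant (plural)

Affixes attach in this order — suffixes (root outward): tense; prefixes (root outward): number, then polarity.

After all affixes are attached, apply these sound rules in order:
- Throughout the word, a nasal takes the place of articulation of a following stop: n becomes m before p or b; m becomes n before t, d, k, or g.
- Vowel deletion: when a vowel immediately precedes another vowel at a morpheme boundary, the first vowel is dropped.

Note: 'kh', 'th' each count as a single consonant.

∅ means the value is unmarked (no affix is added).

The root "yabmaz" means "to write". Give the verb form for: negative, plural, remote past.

Attach number plural e- (before consonant 'y') → eyabmaz.
Attach tense remote past -al → eyabmazal.
Attach polarity negative li- → lieyabmazal.
Nasal assimilation: no change.
Apply vowel deletion: lieyabmazal → leyabmazal.

leyabmazal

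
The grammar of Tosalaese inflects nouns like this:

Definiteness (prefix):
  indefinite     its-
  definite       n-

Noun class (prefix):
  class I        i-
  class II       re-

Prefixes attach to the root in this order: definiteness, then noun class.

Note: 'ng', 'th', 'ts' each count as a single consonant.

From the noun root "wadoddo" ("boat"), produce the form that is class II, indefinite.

Attach definiteness indefinite its- → itswadoddo.
Attach noun class class II re- → reitswadoddo.

reitswadoddo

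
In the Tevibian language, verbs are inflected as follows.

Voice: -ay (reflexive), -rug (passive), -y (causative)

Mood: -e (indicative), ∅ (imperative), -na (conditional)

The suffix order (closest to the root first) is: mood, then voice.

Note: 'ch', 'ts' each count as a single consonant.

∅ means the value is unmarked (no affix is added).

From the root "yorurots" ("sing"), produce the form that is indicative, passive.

yorurotserug

Attach mood indicative -e → yorurotse.
Attach voice passive -rug → yorurotserug.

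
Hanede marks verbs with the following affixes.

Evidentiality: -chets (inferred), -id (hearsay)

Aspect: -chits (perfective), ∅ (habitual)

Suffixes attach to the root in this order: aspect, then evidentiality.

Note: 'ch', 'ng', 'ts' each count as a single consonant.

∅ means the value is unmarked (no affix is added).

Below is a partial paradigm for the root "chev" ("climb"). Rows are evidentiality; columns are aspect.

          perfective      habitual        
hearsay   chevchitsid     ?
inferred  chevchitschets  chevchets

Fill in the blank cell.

aspect = habitual: zero marking, form stays chev.
Attach evidentiality hearsay -id → chevid.

chevid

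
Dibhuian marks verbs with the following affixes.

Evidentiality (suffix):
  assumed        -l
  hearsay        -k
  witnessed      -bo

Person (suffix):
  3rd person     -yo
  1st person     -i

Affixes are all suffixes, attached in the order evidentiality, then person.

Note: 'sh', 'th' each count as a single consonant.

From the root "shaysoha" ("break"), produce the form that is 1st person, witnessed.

Attach evidentiality witnessed -bo → shaysohabo.
Attach person 1st person -i → shaysohaboi.

shaysohaboi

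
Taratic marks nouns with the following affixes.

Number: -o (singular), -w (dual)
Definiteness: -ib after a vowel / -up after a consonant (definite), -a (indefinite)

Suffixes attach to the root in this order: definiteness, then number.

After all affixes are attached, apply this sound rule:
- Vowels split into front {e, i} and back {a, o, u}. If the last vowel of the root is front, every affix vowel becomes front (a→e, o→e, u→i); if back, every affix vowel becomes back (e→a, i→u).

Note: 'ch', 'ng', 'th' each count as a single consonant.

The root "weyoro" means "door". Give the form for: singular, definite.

weyoroubo

Attach definiteness definite -ib (after vowel 'o') → weyoroib.
Attach number singular -o → weyoroibo.
Apply vowel harmony: weyoroibo → weyoroubo.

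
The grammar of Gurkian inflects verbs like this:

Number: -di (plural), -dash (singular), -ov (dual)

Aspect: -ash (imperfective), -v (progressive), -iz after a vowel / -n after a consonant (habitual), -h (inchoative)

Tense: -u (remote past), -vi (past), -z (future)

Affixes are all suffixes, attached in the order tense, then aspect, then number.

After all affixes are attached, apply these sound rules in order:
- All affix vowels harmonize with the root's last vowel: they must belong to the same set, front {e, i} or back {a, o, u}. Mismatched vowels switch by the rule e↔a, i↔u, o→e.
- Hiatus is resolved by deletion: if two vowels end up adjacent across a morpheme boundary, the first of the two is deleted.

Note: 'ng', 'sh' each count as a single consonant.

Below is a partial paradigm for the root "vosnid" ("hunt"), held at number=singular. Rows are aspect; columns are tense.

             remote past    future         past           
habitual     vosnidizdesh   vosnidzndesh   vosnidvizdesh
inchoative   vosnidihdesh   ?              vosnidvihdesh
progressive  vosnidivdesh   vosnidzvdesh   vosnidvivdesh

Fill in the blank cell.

Attach tense future -z → vosnidz.
Attach aspect inchoative -h → vosnidzh.
Attach number singular -dash → vosnidzhdash.
Apply vowel harmony: vosnidzhdash → vosnidzhdesh.
Vowel deletion: no change.

vosnidzhdesh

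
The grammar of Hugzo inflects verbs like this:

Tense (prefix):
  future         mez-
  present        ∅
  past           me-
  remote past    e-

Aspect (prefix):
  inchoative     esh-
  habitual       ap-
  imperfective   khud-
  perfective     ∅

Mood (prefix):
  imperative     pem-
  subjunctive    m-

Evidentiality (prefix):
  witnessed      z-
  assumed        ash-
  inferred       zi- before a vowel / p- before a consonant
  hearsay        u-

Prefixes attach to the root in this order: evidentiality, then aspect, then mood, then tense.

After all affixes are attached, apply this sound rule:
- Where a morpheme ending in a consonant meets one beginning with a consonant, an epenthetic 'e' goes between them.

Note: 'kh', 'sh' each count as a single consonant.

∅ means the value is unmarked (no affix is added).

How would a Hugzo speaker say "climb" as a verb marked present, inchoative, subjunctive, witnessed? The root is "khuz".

meshezekhuz

Attach evidentiality witnessed z- → zkhuz.
Attach aspect inchoative esh- → eshzkhuz.
Attach mood subjunctive m- → meshzkhuz.
tense = present: zero marking, form stays meshzkhuz.
Apply epenthesis: meshzkhuz → meshezekhuz.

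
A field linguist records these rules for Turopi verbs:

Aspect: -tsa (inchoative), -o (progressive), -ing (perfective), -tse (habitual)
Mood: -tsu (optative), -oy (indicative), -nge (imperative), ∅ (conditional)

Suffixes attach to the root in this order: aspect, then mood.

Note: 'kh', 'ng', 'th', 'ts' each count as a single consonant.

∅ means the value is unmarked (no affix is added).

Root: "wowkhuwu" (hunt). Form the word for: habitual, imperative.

wowkhuwutsenge

Attach aspect habitual -tse → wowkhuwutse.
Attach mood imperative -nge → wowkhuwutsenge.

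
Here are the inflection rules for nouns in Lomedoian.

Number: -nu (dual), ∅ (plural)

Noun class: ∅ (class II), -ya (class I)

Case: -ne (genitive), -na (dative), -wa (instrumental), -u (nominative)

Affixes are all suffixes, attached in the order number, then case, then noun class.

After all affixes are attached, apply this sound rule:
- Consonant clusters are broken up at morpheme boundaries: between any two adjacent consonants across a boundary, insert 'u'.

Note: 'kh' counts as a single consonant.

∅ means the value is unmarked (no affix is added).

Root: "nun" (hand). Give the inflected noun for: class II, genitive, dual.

Attach number dual -nu → nunnu.
Attach case genitive -ne → nunnune.
noun class = class II: zero marking, form stays nunnune.
Apply epenthesis: nunnune → nununune.

nununune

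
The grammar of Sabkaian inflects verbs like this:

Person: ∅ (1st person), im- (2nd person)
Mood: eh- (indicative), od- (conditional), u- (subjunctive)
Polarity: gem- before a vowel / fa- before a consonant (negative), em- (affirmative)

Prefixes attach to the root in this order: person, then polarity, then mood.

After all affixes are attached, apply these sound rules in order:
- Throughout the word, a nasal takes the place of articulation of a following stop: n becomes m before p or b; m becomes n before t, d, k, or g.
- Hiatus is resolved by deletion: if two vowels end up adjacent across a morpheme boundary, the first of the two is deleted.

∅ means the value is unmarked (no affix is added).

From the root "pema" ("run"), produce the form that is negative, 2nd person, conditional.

Attach person 2nd person im- → impema.
Attach polarity negative gem- (before vowel 'i') → gemimpema.
Attach mood conditional od- → odgemimpema.
Nasal assimilation: no change.
Vowel deletion: no change.

odgemimpema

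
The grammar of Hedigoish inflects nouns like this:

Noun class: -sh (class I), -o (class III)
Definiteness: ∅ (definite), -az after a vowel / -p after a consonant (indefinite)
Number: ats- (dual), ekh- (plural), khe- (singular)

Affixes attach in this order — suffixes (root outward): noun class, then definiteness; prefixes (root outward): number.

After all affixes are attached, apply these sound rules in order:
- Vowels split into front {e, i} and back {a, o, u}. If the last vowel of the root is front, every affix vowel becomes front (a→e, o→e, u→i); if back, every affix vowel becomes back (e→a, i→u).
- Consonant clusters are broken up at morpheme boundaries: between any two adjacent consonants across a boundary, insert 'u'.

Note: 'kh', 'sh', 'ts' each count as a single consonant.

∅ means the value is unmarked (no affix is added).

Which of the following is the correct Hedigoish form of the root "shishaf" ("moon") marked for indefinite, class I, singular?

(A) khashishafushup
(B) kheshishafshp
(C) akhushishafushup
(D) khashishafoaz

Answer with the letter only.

Attach noun class class I -sh → shishafsh.
Attach definiteness indefinite -p (after consonant 'sh') → shishafshp.
Attach number singular khe- → kheshishafshp.
Apply vowel harmony: kheshishafshp → khashishafshp.
Apply epenthesis: khashishafshp → khashishafushup.
So the correct form is khashishafushup, option (A).
(D) khashishafoaz is wrong: it uses class III instead of class I for noun class.
(C) akhushishafushup is wrong: it uses plural instead of singular for number.
(B) kheshishafshp is wrong: it fails to apply the sound rule(s).

A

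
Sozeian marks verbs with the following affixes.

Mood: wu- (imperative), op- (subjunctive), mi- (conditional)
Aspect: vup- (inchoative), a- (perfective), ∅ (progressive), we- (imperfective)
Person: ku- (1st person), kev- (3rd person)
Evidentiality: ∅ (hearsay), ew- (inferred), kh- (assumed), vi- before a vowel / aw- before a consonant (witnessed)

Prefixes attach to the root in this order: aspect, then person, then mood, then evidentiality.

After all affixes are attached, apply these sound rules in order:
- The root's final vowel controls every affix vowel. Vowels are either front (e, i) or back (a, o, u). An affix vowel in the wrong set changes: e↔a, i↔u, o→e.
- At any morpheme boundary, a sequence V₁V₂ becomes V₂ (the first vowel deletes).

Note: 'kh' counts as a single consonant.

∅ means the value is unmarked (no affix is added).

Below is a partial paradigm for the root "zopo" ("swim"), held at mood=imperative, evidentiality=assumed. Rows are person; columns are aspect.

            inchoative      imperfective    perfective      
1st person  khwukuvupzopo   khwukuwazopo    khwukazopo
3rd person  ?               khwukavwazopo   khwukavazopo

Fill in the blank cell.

Attach aspect inchoative vup- → vupzopo.
Attach person 3rd person kev- → kevvupzopo.
Attach mood imperative wu- → wukevvupzopo.
Attach evidentiality assumed kh- → khwukevvupzopo.
Apply vowel harmony: khwukevvupzopo → khwukavvupzopo.
Vowel deletion: no change.

khwukavvupzopo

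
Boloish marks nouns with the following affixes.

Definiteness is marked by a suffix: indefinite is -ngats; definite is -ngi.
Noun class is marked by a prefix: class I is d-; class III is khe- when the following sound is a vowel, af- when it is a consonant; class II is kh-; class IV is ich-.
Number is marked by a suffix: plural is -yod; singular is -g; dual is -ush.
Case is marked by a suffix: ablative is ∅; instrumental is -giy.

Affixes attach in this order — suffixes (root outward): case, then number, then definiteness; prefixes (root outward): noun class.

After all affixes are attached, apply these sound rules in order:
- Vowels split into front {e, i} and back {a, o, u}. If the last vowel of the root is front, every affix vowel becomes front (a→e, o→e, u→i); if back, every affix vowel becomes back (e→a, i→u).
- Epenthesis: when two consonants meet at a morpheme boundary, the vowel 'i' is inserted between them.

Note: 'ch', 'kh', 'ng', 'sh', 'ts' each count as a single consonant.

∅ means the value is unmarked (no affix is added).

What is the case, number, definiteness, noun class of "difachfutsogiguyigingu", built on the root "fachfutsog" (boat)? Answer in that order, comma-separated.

instrumental, singular, definite, class I

Segment: d-fachfutsog-giy-g-ngi.
case: -giy → instrumental.
number: -g → singular.
definiteness: -ngi → definite.
noun class: d- → class I.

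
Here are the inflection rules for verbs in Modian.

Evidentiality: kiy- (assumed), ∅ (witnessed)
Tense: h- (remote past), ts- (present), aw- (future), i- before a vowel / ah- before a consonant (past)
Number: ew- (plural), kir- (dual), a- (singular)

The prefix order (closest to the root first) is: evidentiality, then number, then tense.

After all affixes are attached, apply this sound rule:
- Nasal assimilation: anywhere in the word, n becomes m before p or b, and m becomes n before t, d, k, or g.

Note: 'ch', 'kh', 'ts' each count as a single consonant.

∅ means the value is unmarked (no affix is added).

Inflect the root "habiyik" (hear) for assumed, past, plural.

Attach evidentiality assumed kiy- → kiyhabiyik.
Attach number plural ew- → ewkiyhabiyik.
Attach tense past i- (before vowel 'e') → iewkiyhabiyik.
Nasal assimilation: no change.

iewkiyhabiyik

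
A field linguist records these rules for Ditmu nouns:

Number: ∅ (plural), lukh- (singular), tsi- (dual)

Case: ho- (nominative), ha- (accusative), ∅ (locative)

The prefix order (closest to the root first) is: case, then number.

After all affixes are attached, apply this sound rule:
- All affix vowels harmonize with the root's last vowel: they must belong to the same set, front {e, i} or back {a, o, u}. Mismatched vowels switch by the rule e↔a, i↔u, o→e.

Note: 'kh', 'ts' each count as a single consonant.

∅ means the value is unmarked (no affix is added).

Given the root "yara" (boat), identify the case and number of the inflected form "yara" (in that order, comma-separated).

Segment: yara.
case: ∅ → locative.
number: ∅ → plural.

locative, plural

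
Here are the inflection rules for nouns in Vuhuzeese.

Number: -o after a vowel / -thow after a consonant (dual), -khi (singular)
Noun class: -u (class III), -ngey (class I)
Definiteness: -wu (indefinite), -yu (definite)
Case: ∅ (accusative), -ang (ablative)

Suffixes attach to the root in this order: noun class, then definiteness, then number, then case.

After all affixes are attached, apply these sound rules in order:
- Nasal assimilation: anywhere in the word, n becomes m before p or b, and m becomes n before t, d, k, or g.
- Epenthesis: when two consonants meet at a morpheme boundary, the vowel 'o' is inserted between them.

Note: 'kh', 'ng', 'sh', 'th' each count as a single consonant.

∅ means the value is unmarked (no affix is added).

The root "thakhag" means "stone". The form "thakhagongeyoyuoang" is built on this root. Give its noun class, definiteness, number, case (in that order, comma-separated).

Segment: thakhag-ngey-yu-o-ang.
noun class: -ngey → class I.
definiteness: -yu → definite.
number: -o/thow → dual.
case: -ang → ablative.

class I, definite, dual, ablative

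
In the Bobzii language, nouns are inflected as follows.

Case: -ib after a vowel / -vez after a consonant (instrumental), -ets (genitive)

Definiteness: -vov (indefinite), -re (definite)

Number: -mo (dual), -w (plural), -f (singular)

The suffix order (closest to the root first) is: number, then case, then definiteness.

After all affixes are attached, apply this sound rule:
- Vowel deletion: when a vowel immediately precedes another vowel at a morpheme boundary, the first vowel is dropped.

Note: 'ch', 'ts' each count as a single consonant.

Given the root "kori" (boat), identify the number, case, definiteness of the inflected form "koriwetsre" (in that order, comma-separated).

Segment: kori-w-ets-re.
number: -w → plural.
case: -ets → genitive.
definiteness: -re → definite.

plural, genitive, definite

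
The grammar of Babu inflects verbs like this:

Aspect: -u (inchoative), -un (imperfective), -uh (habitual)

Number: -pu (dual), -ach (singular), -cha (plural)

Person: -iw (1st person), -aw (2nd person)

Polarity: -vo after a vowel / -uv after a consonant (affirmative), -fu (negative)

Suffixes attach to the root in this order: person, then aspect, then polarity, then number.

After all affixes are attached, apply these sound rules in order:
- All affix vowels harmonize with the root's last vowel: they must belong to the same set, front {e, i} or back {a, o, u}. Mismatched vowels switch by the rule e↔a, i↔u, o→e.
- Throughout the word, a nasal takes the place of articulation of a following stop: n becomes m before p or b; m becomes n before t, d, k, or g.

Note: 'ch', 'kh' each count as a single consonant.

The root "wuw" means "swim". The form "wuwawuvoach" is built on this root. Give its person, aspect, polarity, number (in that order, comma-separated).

2nd person, inchoative, affirmative, singular

Segment: wuw-aw-u-vo-ach.
person: -aw → 2nd person.
aspect: -u → inchoative.
polarity: -vo/uv → affirmative.
number: -ach → singular.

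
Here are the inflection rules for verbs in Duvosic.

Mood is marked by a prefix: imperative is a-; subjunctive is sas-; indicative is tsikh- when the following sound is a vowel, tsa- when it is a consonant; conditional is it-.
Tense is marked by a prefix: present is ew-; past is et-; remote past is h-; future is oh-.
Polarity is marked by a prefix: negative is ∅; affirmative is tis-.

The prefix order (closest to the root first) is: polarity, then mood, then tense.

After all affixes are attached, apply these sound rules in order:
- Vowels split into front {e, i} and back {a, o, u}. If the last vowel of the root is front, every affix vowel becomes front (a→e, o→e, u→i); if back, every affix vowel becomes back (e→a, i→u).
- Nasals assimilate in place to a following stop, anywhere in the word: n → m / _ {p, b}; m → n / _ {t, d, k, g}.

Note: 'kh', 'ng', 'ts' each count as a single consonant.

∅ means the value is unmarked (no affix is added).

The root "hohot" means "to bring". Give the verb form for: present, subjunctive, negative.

awsashohot

polarity = negative: zero marking, form stays hohot.
Attach mood subjunctive sas- → sashohot.
Attach tense present ew- → ewsashohot.
Apply vowel harmony: ewsashohot → awsashohot.
Nasal assimilation: no change.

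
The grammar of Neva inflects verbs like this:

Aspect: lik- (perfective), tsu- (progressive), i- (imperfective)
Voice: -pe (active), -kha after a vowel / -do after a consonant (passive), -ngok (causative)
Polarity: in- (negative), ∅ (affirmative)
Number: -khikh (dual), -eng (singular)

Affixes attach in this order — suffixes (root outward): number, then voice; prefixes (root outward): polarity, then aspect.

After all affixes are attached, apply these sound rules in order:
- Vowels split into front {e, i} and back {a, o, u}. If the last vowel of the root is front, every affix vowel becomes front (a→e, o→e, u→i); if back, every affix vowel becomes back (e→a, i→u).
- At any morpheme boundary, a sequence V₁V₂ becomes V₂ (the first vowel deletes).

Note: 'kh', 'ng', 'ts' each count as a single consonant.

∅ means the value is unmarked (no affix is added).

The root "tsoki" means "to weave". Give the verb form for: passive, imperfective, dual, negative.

intsokikhikhde

Attach number dual -khikh → tsokikhikh.
Attach polarity negative in- → intsokikhikh.
Attach aspect imperfective i- → iintsokikhikh.
Attach voice passive -do (after consonant 'kh') → iintsokikhikhdo.
Apply vowel harmony: iintsokikhikhdo → iintsokikhikhde.
Apply vowel deletion: iintsokikhikhde → intsokikhikhde.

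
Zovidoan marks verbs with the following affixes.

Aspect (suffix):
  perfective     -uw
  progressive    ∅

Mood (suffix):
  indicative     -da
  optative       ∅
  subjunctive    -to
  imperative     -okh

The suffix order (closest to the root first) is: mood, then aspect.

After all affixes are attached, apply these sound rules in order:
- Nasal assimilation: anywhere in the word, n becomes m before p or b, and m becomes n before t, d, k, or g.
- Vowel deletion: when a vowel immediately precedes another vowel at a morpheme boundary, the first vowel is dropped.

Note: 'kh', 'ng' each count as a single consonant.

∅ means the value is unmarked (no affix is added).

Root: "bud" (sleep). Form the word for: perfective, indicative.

budduw

Attach mood indicative -da → budda.
Attach aspect perfective -uw → buddauw.
Nasal assimilation: no change.
Apply vowel deletion: buddauw → budduw.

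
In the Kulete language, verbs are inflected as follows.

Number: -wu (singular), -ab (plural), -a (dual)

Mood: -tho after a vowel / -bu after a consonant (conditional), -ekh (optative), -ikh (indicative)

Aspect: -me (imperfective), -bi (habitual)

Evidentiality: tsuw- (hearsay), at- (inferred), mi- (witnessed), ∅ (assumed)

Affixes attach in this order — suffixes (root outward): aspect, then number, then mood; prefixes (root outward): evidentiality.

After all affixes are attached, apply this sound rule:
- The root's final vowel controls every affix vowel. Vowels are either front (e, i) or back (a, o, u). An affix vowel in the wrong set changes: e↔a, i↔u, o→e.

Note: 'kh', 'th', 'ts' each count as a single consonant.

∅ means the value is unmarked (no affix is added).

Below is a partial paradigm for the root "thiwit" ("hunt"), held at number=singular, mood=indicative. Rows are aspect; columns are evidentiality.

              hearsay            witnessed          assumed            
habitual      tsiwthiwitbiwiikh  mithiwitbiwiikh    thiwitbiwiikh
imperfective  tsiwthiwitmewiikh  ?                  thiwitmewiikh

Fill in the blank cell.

mithiwitmewiikh

Attach aspect imperfective -me → thiwitme.
Attach number singular -wu → thiwitmewu.
Attach mood indicative -ikh → thiwitmewuikh.
Attach evidentiality witnessed mi- → mithiwitmewuikh.
Apply vowel harmony: mithiwitmewuikh → mithiwitmewiikh.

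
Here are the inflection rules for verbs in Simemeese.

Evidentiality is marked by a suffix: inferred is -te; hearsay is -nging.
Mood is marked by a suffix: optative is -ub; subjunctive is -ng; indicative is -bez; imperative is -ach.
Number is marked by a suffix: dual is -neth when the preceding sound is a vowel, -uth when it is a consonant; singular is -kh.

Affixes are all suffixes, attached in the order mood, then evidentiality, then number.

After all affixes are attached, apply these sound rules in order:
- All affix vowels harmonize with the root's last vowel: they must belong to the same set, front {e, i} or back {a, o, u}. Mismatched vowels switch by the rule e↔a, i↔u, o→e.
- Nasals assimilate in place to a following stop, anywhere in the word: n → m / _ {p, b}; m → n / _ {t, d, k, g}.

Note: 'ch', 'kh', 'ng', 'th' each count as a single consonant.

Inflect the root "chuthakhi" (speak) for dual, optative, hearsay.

chuthakhiibngingith

Attach mood optative -ub → chuthakhiub.
Attach evidentiality hearsay -nging → chuthakhiubnging.
Attach number dual -uth (after consonant 'ng') → chuthakhiubnginguth.
Apply vowel harmony: chuthakhiubnginguth → chuthakhiibngingith.
Nasal assimilation: no change.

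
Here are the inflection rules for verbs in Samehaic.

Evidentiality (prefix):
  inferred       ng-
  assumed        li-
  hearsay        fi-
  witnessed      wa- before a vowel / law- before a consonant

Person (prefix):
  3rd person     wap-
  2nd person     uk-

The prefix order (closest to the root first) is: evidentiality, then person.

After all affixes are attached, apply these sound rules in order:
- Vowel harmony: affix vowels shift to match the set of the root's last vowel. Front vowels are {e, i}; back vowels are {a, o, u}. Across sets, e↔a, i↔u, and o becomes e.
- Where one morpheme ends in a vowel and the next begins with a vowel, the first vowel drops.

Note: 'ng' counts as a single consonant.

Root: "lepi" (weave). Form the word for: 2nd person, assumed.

iklilepi

Attach evidentiality assumed li- → lilepi.
Attach person 2nd person uk- → uklilepi.
Apply vowel harmony: uklilepi → iklilepi.
Vowel deletion: no change.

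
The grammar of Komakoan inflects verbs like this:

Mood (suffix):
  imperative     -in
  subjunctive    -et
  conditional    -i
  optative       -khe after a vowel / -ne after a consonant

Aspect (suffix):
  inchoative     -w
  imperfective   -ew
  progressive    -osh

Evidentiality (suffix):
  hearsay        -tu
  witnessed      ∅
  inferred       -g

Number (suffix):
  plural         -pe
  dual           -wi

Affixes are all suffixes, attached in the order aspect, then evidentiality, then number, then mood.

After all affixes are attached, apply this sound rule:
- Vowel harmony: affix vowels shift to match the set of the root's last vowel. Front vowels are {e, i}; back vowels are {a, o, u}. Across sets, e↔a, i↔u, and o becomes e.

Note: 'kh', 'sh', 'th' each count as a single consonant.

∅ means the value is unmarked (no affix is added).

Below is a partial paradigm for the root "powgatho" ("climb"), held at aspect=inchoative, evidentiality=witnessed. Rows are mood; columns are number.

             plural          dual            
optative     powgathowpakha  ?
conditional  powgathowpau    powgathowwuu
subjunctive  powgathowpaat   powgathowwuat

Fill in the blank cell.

Attach aspect inchoative -w → powgathow.
evidentiality = witnessed: zero marking, form stays powgathow.
Attach number dual -wi → powgathowwi.
Attach mood optative -khe (after vowel 'i') → powgathowwikhe.
Apply vowel harmony: powgathowwikhe → powgathowwukha.

powgathowwukha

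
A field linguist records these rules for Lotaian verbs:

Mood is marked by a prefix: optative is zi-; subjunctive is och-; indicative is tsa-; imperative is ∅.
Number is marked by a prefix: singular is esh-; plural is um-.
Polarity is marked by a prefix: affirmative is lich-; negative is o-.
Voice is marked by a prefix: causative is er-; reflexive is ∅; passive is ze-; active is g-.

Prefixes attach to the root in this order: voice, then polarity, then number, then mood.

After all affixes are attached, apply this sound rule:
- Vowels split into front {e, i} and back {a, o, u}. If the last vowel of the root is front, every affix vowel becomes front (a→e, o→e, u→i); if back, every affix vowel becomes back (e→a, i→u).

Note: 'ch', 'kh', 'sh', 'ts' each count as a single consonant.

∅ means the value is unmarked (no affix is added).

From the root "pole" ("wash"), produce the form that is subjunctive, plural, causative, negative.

echimeerpole

Attach voice causative er- → erpole.
Attach polarity negative o- → oerpole.
Attach number plural um- → umoerpole.
Attach mood subjunctive och- → ochumoerpole.
Apply vowel harmony: ochumoerpole → echimeerpole.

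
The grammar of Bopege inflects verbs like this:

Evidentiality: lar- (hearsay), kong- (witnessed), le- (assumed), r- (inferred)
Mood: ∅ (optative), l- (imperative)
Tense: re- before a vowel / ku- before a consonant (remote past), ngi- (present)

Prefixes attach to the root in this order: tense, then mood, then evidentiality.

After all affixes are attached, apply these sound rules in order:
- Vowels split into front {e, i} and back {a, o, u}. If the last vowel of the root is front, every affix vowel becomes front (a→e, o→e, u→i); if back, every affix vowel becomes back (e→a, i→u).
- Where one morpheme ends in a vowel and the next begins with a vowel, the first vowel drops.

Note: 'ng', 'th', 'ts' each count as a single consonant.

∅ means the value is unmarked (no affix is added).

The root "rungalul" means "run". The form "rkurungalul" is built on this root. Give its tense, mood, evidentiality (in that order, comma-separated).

remote past, optative, inferred

Segment: r-ku-rungalul.
tense: re/ku- → remote past.
mood: ∅ → optative.
evidentiality: r- → inferred.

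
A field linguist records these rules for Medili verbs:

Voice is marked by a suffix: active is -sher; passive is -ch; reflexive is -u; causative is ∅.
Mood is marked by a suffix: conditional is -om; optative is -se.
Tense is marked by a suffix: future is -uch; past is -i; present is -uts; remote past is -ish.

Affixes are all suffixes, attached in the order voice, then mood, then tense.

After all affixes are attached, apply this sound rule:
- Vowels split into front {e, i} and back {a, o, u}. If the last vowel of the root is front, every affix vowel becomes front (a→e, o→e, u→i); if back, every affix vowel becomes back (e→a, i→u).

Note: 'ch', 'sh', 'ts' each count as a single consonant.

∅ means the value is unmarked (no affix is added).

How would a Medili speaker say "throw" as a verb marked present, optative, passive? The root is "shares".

shareschseits

Attach voice passive -ch → sharesch.
Attach mood optative -se → shareschse.
Attach tense present -uts → shareschseuts.
Apply vowel harmony: shareschseuts → shareschseits.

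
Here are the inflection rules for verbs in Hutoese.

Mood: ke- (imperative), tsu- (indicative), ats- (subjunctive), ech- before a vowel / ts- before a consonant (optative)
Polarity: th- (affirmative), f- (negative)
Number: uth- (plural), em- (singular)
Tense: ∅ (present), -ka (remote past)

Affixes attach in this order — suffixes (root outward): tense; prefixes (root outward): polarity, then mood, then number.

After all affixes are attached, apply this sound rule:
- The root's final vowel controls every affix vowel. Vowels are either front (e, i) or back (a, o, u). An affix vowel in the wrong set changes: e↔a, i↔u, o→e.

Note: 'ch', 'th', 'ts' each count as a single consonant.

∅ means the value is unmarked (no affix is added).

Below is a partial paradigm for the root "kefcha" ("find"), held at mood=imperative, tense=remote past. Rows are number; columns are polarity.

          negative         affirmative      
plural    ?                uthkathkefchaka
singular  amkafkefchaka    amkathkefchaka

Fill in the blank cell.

uthkafkefchaka

Attach polarity negative f- → fkefcha.
Attach mood imperative ke- → kefkefcha.
Attach number plural uth- → uthkefkefcha.
Attach tense remote past -ka → uthkefkefchaka.
Apply vowel harmony: uthkefkefchaka → uthkafkefchaka.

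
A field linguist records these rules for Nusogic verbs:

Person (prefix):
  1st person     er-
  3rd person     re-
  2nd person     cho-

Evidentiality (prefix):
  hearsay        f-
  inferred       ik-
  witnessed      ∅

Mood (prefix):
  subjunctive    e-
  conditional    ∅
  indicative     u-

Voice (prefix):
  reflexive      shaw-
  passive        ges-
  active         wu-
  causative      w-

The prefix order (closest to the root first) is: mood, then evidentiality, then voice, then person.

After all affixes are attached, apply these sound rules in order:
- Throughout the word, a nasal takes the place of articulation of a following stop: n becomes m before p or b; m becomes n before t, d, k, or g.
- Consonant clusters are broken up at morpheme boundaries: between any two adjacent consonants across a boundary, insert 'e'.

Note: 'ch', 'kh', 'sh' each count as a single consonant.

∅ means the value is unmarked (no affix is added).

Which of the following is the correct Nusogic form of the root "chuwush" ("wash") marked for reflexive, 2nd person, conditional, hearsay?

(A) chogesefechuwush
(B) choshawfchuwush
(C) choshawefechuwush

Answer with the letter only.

mood = conditional: zero marking, form stays chuwush.
Attach evidentiality hearsay f- → fchuwush.
Attach voice reflexive shaw- → shawfchuwush.
Attach person 2nd person cho- → choshawfchuwush.
Nasal assimilation: no change.
Apply epenthesis: choshawfchuwush → choshawefechuwush.
So the correct form is choshawefechuwush, option (C).
(A) chogesefechuwush is wrong: it uses passive instead of reflexive for voice.
(B) choshawfchuwush is wrong: it fails to apply the sound rule(s).

C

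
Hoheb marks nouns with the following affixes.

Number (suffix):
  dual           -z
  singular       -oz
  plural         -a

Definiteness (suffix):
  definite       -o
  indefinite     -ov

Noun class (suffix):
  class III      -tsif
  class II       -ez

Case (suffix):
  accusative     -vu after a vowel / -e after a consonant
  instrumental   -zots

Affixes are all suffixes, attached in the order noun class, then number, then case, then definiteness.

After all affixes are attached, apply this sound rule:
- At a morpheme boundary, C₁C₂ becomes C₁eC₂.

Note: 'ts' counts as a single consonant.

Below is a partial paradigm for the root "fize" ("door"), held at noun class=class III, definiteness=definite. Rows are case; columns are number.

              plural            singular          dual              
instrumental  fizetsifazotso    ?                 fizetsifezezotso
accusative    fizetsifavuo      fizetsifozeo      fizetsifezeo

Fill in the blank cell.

fizetsifozezotso

Attach noun class class III -tsif → fizetsif.
Attach number singular -oz → fizetsifoz.
Attach case instrumental -zots → fizetsifozzots.
Attach definiteness definite -o → fizetsifozzotso.
Apply epenthesis: fizetsifozzotso → fizetsifozezotso.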